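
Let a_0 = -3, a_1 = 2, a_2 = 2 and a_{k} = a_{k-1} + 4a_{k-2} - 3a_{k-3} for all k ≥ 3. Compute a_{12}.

The ordinary generating function has denominator 1 - t - 4t^2 + 3t^3.
Iterating the recurrence: a_0,…,a_{12} = -3, 2, 2, 19, 21, 91, 118, 419, 618, 1940, 3155, 9061, 15861.

15861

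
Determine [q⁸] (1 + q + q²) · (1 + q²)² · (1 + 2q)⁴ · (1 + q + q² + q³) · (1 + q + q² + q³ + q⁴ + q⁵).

(1 + q + q²) has coefficients 1,1,1 for degrees 0…2.
(1 + q²)² has coefficients 1,0,2,0,1,0,0,0,0 for degrees 0…8.
Multiplying by (1 + 2q)⁴ gives running coefficients 1,8,26,48,65,72,56,32,16 for degrees 0…8.
Multiplying by (1 + q + q² + q³) gives running coefficients 1,9,35,83,147,211,241,225,176 for degrees 0…8.
Finally multiplying by (1 + q + q² + q³ + q⁴ + q⁵), the product of all factors after the first has coefficients 1,10,45,128,275,486,726,942,1083 for degrees 0…8.
[q⁸] = 1·1083 + 1·942 + 1·726 = 2751.

2751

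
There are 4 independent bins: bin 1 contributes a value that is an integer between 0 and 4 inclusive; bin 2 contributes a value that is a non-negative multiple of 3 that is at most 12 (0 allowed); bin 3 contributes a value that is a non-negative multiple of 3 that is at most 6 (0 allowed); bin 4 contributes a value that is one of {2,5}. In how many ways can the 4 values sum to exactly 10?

The generating function for the choices is (1 + z + z² + z³ + z⁴)·(1 + z³ + z⁶ + z⁹ + z¹²)·(1 + z³ + z⁶)·(z² + z⁵); the count is [z¹⁰].
(1 + z + z² + z³ + z⁴) has coefficients 1,1,1,1,1 for degrees 0…4.
(1 + z³ + z⁶ + z⁹ + z¹²) has coefficients 1,0,0,1,0,0,1,0,0,1,0 for degrees 0…10.
Multiplying by (1 + z³ + z⁶) gives running coefficients 1,0,0,2,0,0,3,0,0,3,0 for degrees 0…10.
Finally multiplying by (z² + z⁵), the product of all factors after the first has coefficients 0,0,1,0,0,3,0,0,5,0,0 for degrees 0…10.
[z¹⁰] = 1·0 + 1·0 + 1·5 + 1·0 + 1·0 = 5.

5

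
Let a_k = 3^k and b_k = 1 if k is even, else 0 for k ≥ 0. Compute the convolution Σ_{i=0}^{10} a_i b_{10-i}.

66430

This is [x^10] in the product of the two ordinary generating functions.
Σ = 1·1 + 3·0 + 9·1 + 27·0 + 81·1 + 243·0 + 729·1 + 2187·0 + 6561·1 + 19683·0 + 59049·1 = 66430.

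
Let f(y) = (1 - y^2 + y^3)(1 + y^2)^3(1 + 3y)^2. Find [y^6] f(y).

16

(1 - y^2 + y^3) has coefficients 1,0,-1,1 for degrees 0…3.
(1 + y^2)^3 has coefficients 1,0,3,0,3,0,1 for degrees 0…6.
Finally multiplying by (1 + 3y)^2, the product of all factors after the first has coefficients 1,6,12,18,30,18,28 for degrees 0…6.
[y^6] = 1·28 − 1·30 + 1·18 = 16.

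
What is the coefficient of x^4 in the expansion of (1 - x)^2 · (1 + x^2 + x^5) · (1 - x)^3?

15

(1 - x)^2 has coefficients 1,-2,1 for degrees 0…2.
(1 + x^2 + x^5) has coefficients 1,0,1,0,0 for degrees 0…4.
Finally multiplying by (1 - x)^3, the product of all factors after the first has coefficients 1,-3,4,-4,3 for degrees 0…4.
[x^4] = 1·3 − 2·(-4) + 1·4 = 15.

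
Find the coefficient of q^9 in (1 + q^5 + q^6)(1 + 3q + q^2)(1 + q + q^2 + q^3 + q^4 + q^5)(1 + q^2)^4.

110

(1 + q^5 + q^6) has coefficients 1,0,0,0,0,1,1 for degrees 0…6.
(1 + 3q + q^2) has coefficients 1,3,1,0,0,0,0,0,0,0 for degrees 0…9.
Multiplying by (1 + q + q^2 + q^3 + q^4 + q^5) gives running coefficients 1,4,5,5,5,5,4,1,0,0 for degrees 0…9.
Finally multiplying by (1 + q^2)^4, the product of all factors after the first has coefficients 1,4,9,21,31,49,58,67,67,58 for degrees 0…9.
[q^9] = 1·58 + 1·31 + 1·21 = 110.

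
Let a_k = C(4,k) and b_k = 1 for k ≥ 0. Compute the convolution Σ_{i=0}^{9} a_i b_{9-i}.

16

Write out a_i and b_{9-i} for i = 0,…,9 and sum the products.
Σ = 1·1 + 4·1 + 6·1 + 4·1 + 1·1 + 0·1 + 0·1 + 0·1 + 0·1 + 0·1 = 16.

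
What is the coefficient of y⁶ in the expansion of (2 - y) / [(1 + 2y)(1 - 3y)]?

793

Partial fractions give a closed form: a_n = (1)·(-2)^n + (1)·3^n.
At n = 6: a_6 = 793.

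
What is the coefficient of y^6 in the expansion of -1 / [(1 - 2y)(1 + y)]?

Partial fractions give a closed form: a_n = (-2/3)·2^n + (-1/3)·(-1)^n.
At n = 6: a_6 = -43.

-43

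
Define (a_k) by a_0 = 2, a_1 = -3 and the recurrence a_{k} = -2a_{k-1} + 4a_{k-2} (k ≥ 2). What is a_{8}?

The ordinary generating function has denominator 1 + 2t - 4t^2.
Iterating the recurrence: a_0,…,a_{8} = 2, -3, 14, -40, 136, -432, 1408, -4544, 14720.

14720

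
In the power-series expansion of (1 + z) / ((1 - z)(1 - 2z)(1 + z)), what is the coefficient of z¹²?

8191

Partial fractions give a closed form: a_n = (-1)·1^n + (2)·2^n.
At n = 12: a_12 = 8191.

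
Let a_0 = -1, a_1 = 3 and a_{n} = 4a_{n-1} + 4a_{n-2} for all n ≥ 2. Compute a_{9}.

The ordinary generating function has denominator 1 - 4z - 4z^2.
Iterating the recurrence: a_0,…,a_{9} = -1, 3, 8, 44, 208, 1008, 4864, 23488, 113408, 547584.

547584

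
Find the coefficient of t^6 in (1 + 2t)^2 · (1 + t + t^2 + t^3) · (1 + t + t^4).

(1 + 2t)^2 has coefficients 1,4,4 for degrees 0…2.
(1 + t + t^2 + t^3) has coefficients 1,1,1,1,0,0,0 for degrees 0…6.
Finally multiplying by (1 + t + t^4), the product of all factors after the first has coefficients 1,2,2,2,2,1,1 for degrees 0…6.
[t^6] = 1·1 + 4·1 + 4·2 = 13.

13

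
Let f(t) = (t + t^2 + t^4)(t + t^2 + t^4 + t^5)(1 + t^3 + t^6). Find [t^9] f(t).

6

(t + t^2 + t^4) has coefficients 0,1,1,0,1 for degrees 0…4.
(t + t^2 + t^4 + t^5) has coefficients 0,1,1,0,1,1,0,0,0,0 for degrees 0…9.
Finally multiplying by (1 + t^3 + t^6), the product of all factors after the first has coefficients 0,1,1,0,2,2,0,2,2,0 for degrees 0…9.
[t^9] = 1·2 + 1·2 + 1·2 = 6.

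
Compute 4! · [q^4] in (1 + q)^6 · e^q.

1045

The EGF product rule gives c_4 = Σ_{k_1+k_2=4} C(4; k_1,k_2) · ∏ g_i(k_i), where (1+q)^6 gives the falling factorial (6)_k; e^q gives (1)^k.
g_1(k) for k = 0…4: 1, 6, 30, 120, 360.
g_2(k) for k = 0…4: 1, 1, 1, 1, 1.
c_4 = Σ_k C(4,k)·g_1(k)·g_2(4−k) = 1·1·1 + 4·6·1 + 6·30·1 + 4·120·1 + 1·360·1 = 1 + 24 + 180 + 480 + 360 = 1045.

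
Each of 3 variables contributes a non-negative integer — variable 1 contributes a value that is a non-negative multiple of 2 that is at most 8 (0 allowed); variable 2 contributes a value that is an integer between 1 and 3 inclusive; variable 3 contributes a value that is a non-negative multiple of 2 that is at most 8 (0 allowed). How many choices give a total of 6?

3

The generating function for the choices is (1 + x² + x⁴ + x⁶ + x⁸)·(x + x² + x³)·(1 + x² + x⁴ + x⁶ + x⁸); the count is [x⁶].
(1 + x² + x⁴ + x⁶ + x⁸) has coefficients 1,0,1,0,1,0,1 for degrees 0…6.
(x + x² + x³) has coefficients 0,1,1,1,0,0,0 for degrees 0…6.
Finally multiplying by (1 + x² + x⁴ + x⁶ + x⁸), the product of all factors after the first has coefficients 0,1,1,2,1,2,1 for degrees 0…6.
[x⁶] = 1·1 + 1·1 + 1·1 + 1·0 = 3.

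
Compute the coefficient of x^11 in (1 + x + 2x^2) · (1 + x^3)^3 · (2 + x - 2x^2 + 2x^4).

(1 + x + 2x^2) has coefficients 1,1,2 for degrees 0…2.
(1 + x^3)^3 has coefficients 1,0,0,3,0,0,3,0,0,1,0,0 for degrees 0…11.
Finally multiplying by (2 + x - 2x^2 + 2x^4), the product of all factors after the first has coefficients 2,1,-2,6,5,-6,6,9,-6,2,7,-2 for degrees 0…11.
[x^11] = 1·(-2) + 1·7 + 2·2 = 9.

9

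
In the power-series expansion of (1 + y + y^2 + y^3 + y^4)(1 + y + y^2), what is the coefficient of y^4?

(1 + y + y^2 + y^3 + y^4) has coefficients 1,1,1,1,1 for degrees 0…4.
(1 + y + y^2) has coefficients 1,1,1,0,0 for degrees 0…4.
[y^4] = 1·0 + 1·0 + 1·1 + 1·1 + 1·1 = 3.

3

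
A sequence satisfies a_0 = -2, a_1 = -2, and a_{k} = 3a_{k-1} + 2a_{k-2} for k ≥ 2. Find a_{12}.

The ordinary generating function has denominator 1 - 3t - 2t^2.
Iterating the recurrence: a_0,…,a_{12} = -2, -2, -10, -34, -122, -434, -1546, -5506, -19610, -69842, -248746, -885922, -3155258.

-3155258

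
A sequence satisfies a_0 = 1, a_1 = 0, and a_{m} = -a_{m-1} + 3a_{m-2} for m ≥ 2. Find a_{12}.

The ordinary generating function has denominator 1 + y - 3y^2.
Iterating the recurrence: a_0,…,a_{12} = 1, 0, 3, -3, 12, -21, 57, -120, 291, -651, 1524, -3477, 8049.

8049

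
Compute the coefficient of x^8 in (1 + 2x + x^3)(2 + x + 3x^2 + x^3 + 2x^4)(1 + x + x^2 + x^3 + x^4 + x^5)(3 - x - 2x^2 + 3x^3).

(1 + 2x + x^3) has coefficients 1,2,0,1 for degrees 0…3.
(2 + x + 3x^2 + x^3 + 2x^4) has coefficients 2,1,3,1,2,0,0,0,0 for degrees 0…8.
Multiplying by (1 + x + x^2 + x^3 + x^4 + x^5) gives running coefficients 2,3,6,7,9,9,7,6,3 for degrees 0…8.
Finally multiplying by (3 - x - 2x^2 + 3x^3), the product of all factors after the first has coefficients 6,7,11,15,17,22,15,20,16 for degrees 0…8.
[x^8] = 1·16 + 2·20 + 1·22 = 78.

78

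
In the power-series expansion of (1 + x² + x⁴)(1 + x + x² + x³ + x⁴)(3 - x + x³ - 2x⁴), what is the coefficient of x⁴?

(1 + x² + x⁴) has coefficients 1,0,1,0,1 for degrees 0…4.
(1 + x + x² + x³ + x⁴) has coefficients 1,1,1,1,1 for degrees 0…4.
Finally multiplying by (3 - x + x³ - 2x⁴), the product of all factors after the first has coefficients 3,2,2,3,1 for degrees 0…4.
[x⁴] = 1·1 + 1·2 + 1·3 = 6.

6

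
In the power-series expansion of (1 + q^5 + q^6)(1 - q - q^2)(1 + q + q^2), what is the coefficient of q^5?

(1 + q^5 + q^6) has coefficients 1,0,0,0,0,1 for degrees 0…5.
(1 - q - q^2) has coefficients 1,-1,-1,0,0,0 for degrees 0…5.
Finally multiplying by (1 + q + q^2), the product of all factors after the first has coefficients 1,0,-1,-2,-1,0 for degrees 0…5.
[q^5] = 1·0 + 1·1 = 1.

1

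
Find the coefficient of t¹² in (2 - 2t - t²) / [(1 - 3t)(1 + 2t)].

394229

The denominator gives the recurrence a_n = a_(n−1) + 6a_(n−2) for n ≥ 3; the numerator fixes a_0 = 2, a_1 = 0, a_2 = 11.
Iterating: 2, 0, 11, 11, 77, 143, 605, 1463, 5093, 13871, 44429, 127655, 394229, so a_12 = 394229.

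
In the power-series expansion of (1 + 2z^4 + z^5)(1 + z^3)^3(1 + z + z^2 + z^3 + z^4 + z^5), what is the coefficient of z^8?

18

(1 + 2z^4 + z^5) has coefficients 1,0,0,0,2,1 for degrees 0…5.
(1 + z^3)^3 has coefficients 1,0,0,3,0,0,3,0,0 for degrees 0…8.
Finally multiplying by (1 + z + z^2 + z^3 + z^4 + z^5), the product of all factors after the first has coefficients 1,1,1,4,4,4,6,6,6 for degrees 0…8.
[z^8] = 1·6 + 2·4 + 1·4 = 18.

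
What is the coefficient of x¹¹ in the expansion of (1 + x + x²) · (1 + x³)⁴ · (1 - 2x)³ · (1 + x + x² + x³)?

-14

(1 + x + x²) has coefficients 1,1,1 for degrees 0…2.
(1 + x³)⁴ has coefficients 1,0,0,4,0,0,6,0,0,4,0,0 for degrees 0…11.
Multiplying by (1 - 2x)³ gives running coefficients 1,-6,12,-4,-24,48,-26,-36,72,-44,-24,48 for degrees 0…11.
Finally multiplying by (1 + x + x² + x³), the product of all factors after the first has coefficients 1,-5,7,3,-22,32,-6,-38,58,-34,-32,52 for degrees 0…11.
[x¹¹] = 1·52 + 1·(-32) + 1·(-34) = -14.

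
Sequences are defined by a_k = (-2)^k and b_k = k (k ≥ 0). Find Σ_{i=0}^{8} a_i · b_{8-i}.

The convolution is the x^8 coefficient of A(x)B(x).
Σ = 1·8 − 2·7 + 4·6 − 8·5 + 16·4 − 32·3 + 64·2 − 128·1 + 256·0 = -54.

-54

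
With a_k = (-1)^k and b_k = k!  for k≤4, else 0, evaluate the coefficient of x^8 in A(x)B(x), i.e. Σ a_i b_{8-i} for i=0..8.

This is [x^8] in the product of the two ordinary generating functions.
Σ = 1·0 − 1·0 + 1·0 − 1·0 + 1·24 − 1·6 + 1·2 − 1·1 + 1·1 = 20.

20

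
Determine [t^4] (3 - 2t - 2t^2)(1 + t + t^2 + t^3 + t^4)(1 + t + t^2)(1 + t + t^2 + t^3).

(3 - 2t - 2t^2) has coefficients 3,-2,-2 for degrees 0…2.
(1 + t + t^2 + t^3 + t^4) has coefficients 1,1,1,1,1 for degrees 0…4.
Multiplying by (1 + t + t^2) gives running coefficients 1,2,3,3,3 for degrees 0…4.
Finally multiplying by (1 + t + t^2 + t^3), the product of all factors after the first has coefficients 1,3,6,9,11 for degrees 0…4.
[t^4] = 3·11 − 2·9 − 2·6 = 3.

3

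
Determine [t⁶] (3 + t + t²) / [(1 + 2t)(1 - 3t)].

1577

The denominator gives the recurrence a_n = a_(n−1) + 6a_(n−2) for n ≥ 3; the numerator fixes a_0 = 3, a_1 = 4, a_2 = 23.
Iterating: 3, 4, 23, 47, 185, 467, 1577, so a_6 = 1577.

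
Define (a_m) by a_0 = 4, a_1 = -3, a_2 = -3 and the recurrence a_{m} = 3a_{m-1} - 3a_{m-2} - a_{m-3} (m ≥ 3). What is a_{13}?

The ordinary generating function has denominator 1 - 3q + 3q^2 + q^3.
Iterating the recurrence: a_0,…,a_{13} = 4, -3, -3, -4, 0, 15, 49, 102, 144, 77, -303, -1284, -3020, -4905.

-4905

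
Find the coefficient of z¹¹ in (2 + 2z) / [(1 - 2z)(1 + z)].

The denominator gives the recurrence a_n = a_(n−1) + 2a_(n−2) for n ≥ 2; the numerator fixes a_0 = 2, a_1 = 4.
Iterating: 2, 4, 8, 16, 32, 64, 128, 256, 512, 1024, 2048, 4096, so a_11 = 4096.

4096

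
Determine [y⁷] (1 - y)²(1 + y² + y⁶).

(1 - y)² has coefficients 1,-2,1 for degrees 0…2.
(1 + y² + y⁶) has coefficients 1,0,1,0,0,0,1,0 for degrees 0…7.
[y⁷] = 1·0 − 2·1 + 1·0 = -2.

-2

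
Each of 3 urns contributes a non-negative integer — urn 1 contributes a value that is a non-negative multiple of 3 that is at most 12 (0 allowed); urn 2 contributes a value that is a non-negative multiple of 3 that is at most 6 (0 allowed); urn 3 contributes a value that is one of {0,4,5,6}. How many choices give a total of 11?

3

The generating function for the choices is (1 + z³ + z⁶ + z⁹ + z¹²)·(1 + z³ + z⁶)·(1 + z⁴ + z⁵ + z⁶); the count is [z¹¹].
(1 + z³ + z⁶ + z⁹ + z¹²) has coefficients 1,0,0,1,0,0,1,0,0,1,0,0 for degrees 0…11.
(1 + z³ + z⁶) has coefficients 1,0,0,1,0,0,1,0,0,0,0,0 for degrees 0…11.
Finally multiplying by (1 + z⁴ + z⁵ + z⁶), the product of all factors after the first has coefficients 1,0,0,1,1,1,2,1,1,1,1,1 for degrees 0…11.
[z¹¹] = 1·1 + 1·1 + 1·1 + 1·0 = 3.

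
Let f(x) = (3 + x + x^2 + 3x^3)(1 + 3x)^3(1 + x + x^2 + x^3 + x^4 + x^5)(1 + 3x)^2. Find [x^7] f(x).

(3 + x + x^2 + 3x^3) has coefficients 3,1,1,3 for degrees 0…3.
(1 + 3x)^3 has coefficients 1,9,27,27,0,0,0,0 for degrees 0…7.
Multiplying by (1 + x + x^2 + x^3 + x^4 + x^5) gives running coefficients 1,10,37,64,64,64,63,54 for degrees 0…7.
Finally multiplying by (1 + 3x)^2, the product of all factors after the first has coefficients 1,16,106,376,781,1024,1023,1008 for degrees 0…7.
[x^7] = 3·1008 + 1·1023 + 1·1024 + 3·781 = 7414.

7414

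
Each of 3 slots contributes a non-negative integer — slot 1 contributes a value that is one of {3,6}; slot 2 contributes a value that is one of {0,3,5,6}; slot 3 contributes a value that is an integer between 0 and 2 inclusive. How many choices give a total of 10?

The generating function for the choices is (x^3 + x^6)·(1 + x^3 + x^5 + x^6)·(1 + x + x^2); the count is [x^10].
(x^3 + x^6) has coefficients 0,0,0,1,0,0,1 for degrees 0…6.
(1 + x^3 + x^5 + x^6) has coefficients 1,0,0,1,0,1,1,0,0,0,0 for degrees 0…10.
Finally multiplying by (1 + x + x^2), the product of all factors after the first has coefficients 1,1,1,1,1,2,2,2,1,0,0 for degrees 0…10.
[x^10] = 1·2 + 1·1 = 3.

3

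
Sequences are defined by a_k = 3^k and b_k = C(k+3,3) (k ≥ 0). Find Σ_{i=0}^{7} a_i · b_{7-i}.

This is [x^7] in the product of the two ordinary generating functions.
Σ = 1·120 + 3·84 + 9·56 + 27·35 + 81·20 + 243·10 + 729·4 + 2187·1 = 10974.

10974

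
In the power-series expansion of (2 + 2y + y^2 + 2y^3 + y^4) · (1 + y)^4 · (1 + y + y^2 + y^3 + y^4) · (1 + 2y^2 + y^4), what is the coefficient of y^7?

361

(2 + 2y + y^2 + 2y^3 + y^4) has coefficients 2,2,1,2,1 for degrees 0…4.
(1 + y)^4 has coefficients 1,4,6,4,1,0,0,0 for degrees 0…7.
Multiplying by (1 + y + y^2 + y^3 + y^4) gives running coefficients 1,5,11,15,16,15,11,5 for degrees 0…7.
Finally multiplying by (1 + 2y^2 + y^4), the product of all factors after the first has coefficients 1,5,13,25,39,50,54,50 for degrees 0…7.
[y^7] = 2·50 + 2·54 + 1·50 + 2·39 + 1·25 = 361.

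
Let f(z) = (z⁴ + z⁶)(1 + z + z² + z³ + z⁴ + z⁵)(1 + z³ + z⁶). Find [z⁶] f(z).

(z⁴ + z⁶) has coefficients 0,0,0,0,1,0,1 for degrees 0…6.
(1 + z + z² + z³ + z⁴ + z⁵) has coefficients 1,1,1,1,1,1,0 for degrees 0…6.
Finally multiplying by (1 + z³ + z⁶), the product of all factors after the first has coefficients 1,1,1,2,2,2,2 for degrees 0…6.
[z⁶] = 1·1 + 1·1 = 2.

2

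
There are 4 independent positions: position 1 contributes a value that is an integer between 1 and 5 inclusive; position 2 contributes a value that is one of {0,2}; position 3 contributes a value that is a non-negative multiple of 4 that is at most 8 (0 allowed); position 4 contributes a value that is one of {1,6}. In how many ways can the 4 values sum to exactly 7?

The generating function for the choices is (z + z² + z³ + z⁴ + z⁵)·(1 + z²)·(1 + z⁴ + z⁸)·(z + z⁶); the count is [z⁷].
(z + z² + z³ + z⁴ + z⁵) has coefficients 0,1,1,1,1,1 for degrees 0…5.
(1 + z²) has coefficients 1,0,1,0,0,0,0,0 for degrees 0…7.
Multiplying by (1 + z⁴ + z⁸) gives running coefficients 1,0,1,0,1,0,1,0 for degrees 0…7.
Finally multiplying by (z + z⁶), the product of all factors after the first has coefficients 0,1,0,1,0,1,1,1 for degrees 0…7.
[z⁷] = 1·1 + 1·1 + 1·0 + 1·1 + 1·0 = 3.

3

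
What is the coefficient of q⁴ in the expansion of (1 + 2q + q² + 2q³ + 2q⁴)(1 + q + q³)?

(1 + 2q + q² + 2q³ + 2q⁴) has coefficients 1,2,1,2,2 for degrees 0…4.
(1 + q + q³) has coefficients 1,1,0,1,0 for degrees 0…4.
[q⁴] = 1·0 + 2·1 + 1·0 + 2·1 + 2·1 = 6.

6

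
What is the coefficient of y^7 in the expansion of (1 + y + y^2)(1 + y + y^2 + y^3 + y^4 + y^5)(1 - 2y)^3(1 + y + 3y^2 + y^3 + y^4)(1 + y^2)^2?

-5

(1 + y + y^2) has coefficients 1,1,1 for degrees 0…2.
(1 + y + y^2 + y^3 + y^4 + y^5) has coefficients 1,1,1,1,1,1,0,0 for degrees 0…7.
Multiplying by (1 - 2y)^3 gives running coefficients 1,-5,7,-1,-1,-1,-2,4 for degrees 0…7.
Multiplying by (1 + y + 3y^2 + y^3 + y^4) gives running coefficients 1,-4,5,-8,15,-3,0,-3 for degrees 0…7.
Finally multiplying by (1 + y^2)^2, the product of all factors after the first has coefficients 1,-4,7,-16,26,-23,35,-17 for degrees 0…7.
[y^7] = 1·(-17) + 1·35 + 1·(-23) = -5.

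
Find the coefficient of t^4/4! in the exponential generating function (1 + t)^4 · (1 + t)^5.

3024

The EGF product rule gives c_4 = Σ_{k_1+k_2=4} C(4; k_1,k_2) · ∏ g_i(k_i), where (1+t)^4 gives the falling factorial (4)_k; (1+t)^5 gives the falling factorial (5)_k.
g_1(k) for k = 0…4: 1, 4, 12, 24, 24.
g_2(k) for k = 0…4: 1, 5, 20, 60, 120.
c_4 = Σ_k C(4,k)·g_1(k)·g_2(4−k) = 1·1·120 + 4·4·60 + 6·12·20 + 4·24·5 + 1·24·1 = 120 + 960 + 1440 + 480 + 24 = 3024.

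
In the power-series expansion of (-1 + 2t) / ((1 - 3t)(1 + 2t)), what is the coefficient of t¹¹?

Partial fractions give a closed form: a_n = (-1/5)·3^n + (-4/5)·(-2)^n.
At n = 11: a_11 = -33791.

-33791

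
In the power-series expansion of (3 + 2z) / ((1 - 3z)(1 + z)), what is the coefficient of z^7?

6014

The denominator gives the recurrence a_n = 2a_(n−1) + 3a_(n−2) for n ≥ 2; the numerator fixes a_0 = 3, a_1 = 8.
Iterating: 3, 8, 25, 74, 223, 668, 2005, 6014, so a_7 = 6014.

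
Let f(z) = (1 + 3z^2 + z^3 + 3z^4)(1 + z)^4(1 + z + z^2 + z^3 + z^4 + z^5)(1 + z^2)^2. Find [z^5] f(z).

154

(1 + 3z^2 + z^3 + 3z^4) has coefficients 1,0,3,1,3 for degrees 0…4.
(1 + z)^4 has coefficients 1,4,6,4,1,0 for degrees 0…5.
Multiplying by (1 + z + z^2 + z^3 + z^4 + z^5) gives running coefficients 1,5,11,15,16,16 for degrees 0…5.
Finally multiplying by (1 + z^2)^2, the product of all factors after the first has coefficients 1,5,13,25,39,51 for degrees 0…5.
[z^5] = 1·51 + 3·25 + 1·13 + 3·5 = 154.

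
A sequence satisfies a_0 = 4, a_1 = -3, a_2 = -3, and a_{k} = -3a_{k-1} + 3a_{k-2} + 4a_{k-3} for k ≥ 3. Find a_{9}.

38272

The ordinary generating function has denominator 1 + 3x - 3x^2 - 4x^3.
Iterating the recurrence: a_0,…,a_{9} = 4, -3, -3, 16, -69, 243, -872, 3069, -10851, 38272.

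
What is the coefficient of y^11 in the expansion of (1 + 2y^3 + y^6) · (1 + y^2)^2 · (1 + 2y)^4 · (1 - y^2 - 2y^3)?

(1 + 2y^3 + y^6) has coefficients 1,0,0,2,0,0,1 for degrees 0…6.
(1 + y^2)^2 has coefficients 1,0,2,0,1,0,0,0,0,0,0,0 for degrees 0…11.
Multiplying by (1 + 2y)^4 gives running coefficients 1,8,26,48,65,72,56,32,16,0,0,0 for degrees 0…11.
Finally multiplying by (1 - y^2 - 2y^3), the product of all factors after the first has coefficients 1,8,25,38,23,-28,-105,-170,-184,-144,-80,-32 for degrees 0…11.
[y^11] = 1·(-32) + 2·(-184) + 1·(-28) = -428.

-428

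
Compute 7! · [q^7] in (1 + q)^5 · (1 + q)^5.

604800

The EGF product rule gives c_7 = Σ_{k_1+k_2=7} C(7; k_1,k_2) · ∏ g_i(k_i), where (1+q)^5 gives the falling factorial (5)_k; (1+q)^5 gives the falling factorial (5)_k.
g_1(k) for k = 0…7: 1, 5, 20, 60, 120, 120, 0, 0.
g_2(k) for k = 0…7: 1, 5, 20, 60, 120, 120, 0, 0.
c_7 = Σ_k C(7,k)·g_1(k)·g_2(7−k) = 21·20·120 + 35·60·120 + 35·120·60 + 21·120·20 = 50400 + 252000 + 252000 + 50400 = 604800.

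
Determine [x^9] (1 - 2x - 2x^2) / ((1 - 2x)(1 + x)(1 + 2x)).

-853

Partial fractions give a closed form: a_n = (-1/6)·2^n + (-1/3)·(-1)^n + (3/2)·(-2)^n.
At n = 9: a_9 = -853.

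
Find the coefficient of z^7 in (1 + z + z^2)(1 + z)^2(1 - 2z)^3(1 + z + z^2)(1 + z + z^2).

(1 + z + z^2) has coefficients 1,1,1 for degrees 0…2.
(1 + z)^2 has coefficients 1,2,1,0,0,0,0,0 for degrees 0…7.
Multiplying by (1 - 2z)^3 gives running coefficients 1,-4,1,10,-4,-8,0,0 for degrees 0…7.
Multiplying by (1 + z + z^2) gives running coefficients 1,-3,-2,7,7,-2,-12,-8 for degrees 0…7.
Finally multiplying by (1 + z + z^2), the product of all factors after the first has coefficients 1,-2,-4,2,12,12,-7,-22 for degrees 0…7.
[z^7] = 1·(-22) + 1·(-7) + 1·12 = -17.

-17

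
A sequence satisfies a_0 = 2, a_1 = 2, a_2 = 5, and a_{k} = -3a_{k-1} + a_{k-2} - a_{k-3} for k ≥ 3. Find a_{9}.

-21482

The ordinary generating function has denominator 1 + 3q - q^2 + q^3.
Iterating the recurrence: a_0,…,a_{9} = 2, 2, 5, -15, 48, -164, 555, -1877, 6350, -21482.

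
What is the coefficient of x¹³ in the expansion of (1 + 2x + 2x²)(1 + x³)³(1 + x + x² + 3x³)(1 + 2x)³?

542

(1 + 2x + 2x²) has coefficients 1,2,2 for degrees 0…2.
(1 + x³)³ has coefficients 1,0,0,3,0,0,3,0,0,1,0,0,0,0 for degrees 0…13.
Multiplying by (1 + x + x² + 3x³) gives running coefficients 1,1,1,6,3,3,12,3,3,10,1,1,3,0 for degrees 0…13.
Finally multiplying by (1 + 2x)³, the product of all factors after the first has coefficients 1,7,19,32,59,101,114,135,189,160,121,151,101,38 for degrees 0…13.
[x¹³] = 1·38 + 2·101 + 2·151 = 542.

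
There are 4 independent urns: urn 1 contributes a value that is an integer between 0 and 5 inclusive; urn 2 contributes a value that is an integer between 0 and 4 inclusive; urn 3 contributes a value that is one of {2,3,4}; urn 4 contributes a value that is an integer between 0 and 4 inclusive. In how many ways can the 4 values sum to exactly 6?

The generating function for the choices is (1 + t + t² + t³ + t⁴ + t⁵)·(1 + t + t² + t³ + t⁴)·(t² + t³ + t⁴)·(1 + t + t² + t³ + t⁴); the count is [t⁶].
(1 + t + t² + t³ + t⁴ + t⁵) has coefficients 1,1,1,1,1,1 for degrees 0…5.
(1 + t + t² + t³ + t⁴) has coefficients 1,1,1,1,1,0,0 for degrees 0…6.
Multiplying by (t² + t³ + t⁴) gives running coefficients 0,0,1,2,3,3,3 for degrees 0…6.
Finally multiplying by (1 + t + t² + t³ + t⁴), the product of all factors after the first has coefficients 0,0,1,3,6,9,12 for degrees 0…6.
[t⁶] = 1·12 + 1·9 + 1·6 + 1·3 + 1·1 + 1·0 = 31.

31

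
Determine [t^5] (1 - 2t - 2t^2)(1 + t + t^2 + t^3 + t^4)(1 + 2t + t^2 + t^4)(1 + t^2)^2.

(1 - 2t - 2t^2) has coefficients 1,-2,-2 for degrees 0…2.
(1 + t + t^2 + t^3 + t^4) has coefficients 1,1,1,1,1,0 for degrees 0…5.
Multiplying by (1 + 2t + t^2 + t^4) gives running coefficients 1,3,4,4,5,4 for degrees 0…5.
Finally multiplying by (1 + t^2)^2, the product of all factors after the first has coefficients 1,3,6,10,14,15 for degrees 0…5.
[t^5] = 1·15 − 2·14 − 2·10 = -33.

-33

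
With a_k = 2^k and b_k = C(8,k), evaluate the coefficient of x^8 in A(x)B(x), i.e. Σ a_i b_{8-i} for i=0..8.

Write out a_i and b_{8-i} for i = 0,…,8 and sum the products.
Σ = 1·1 + 2·8 + 4·28 + 8·56 + 16·70 + 32·56 + 64·28 + 128·8 + 256·1 = 6561.

6561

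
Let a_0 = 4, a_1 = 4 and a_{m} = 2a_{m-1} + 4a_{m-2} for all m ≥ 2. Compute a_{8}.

The ordinary generating function has denominator 1 - 2x - 4x^2.
Iterating the recurrence: a_0,…,a_{8} = 4, 4, 24, 64, 224, 704, 2304, 7424, 24064.

24064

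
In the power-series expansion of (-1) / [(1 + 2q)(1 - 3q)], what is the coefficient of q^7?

-1261

Partial fractions give a closed form: a_n = (-2/5)·(-2)^n + (-3/5)·3^n.
At n = 7: a_7 = -1261.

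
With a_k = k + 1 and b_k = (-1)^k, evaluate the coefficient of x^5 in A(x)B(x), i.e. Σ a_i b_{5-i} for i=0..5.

3

The convolution is the x^5 coefficient of A(x)B(x).
Σ = 1·(-1) + 2·1 + 3·(-1) + 4·1 + 5·(-1) + 6·1 = 3.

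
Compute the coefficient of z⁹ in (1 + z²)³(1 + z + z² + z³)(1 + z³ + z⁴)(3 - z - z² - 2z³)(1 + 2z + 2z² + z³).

-23

(1 + z²)³ has coefficients 1,0,3,0,3,0,1 for degrees 0…6.
(1 + z + z² + z³) has coefficients 1,1,1,1,0,0,0,0,0,0 for degrees 0…9.
Multiplying by (1 + z³ + z⁴) gives running coefficients 1,1,1,2,2,2,2,1,0,0 for degrees 0…9.
Multiplying by (3 - z - z² - 2z³) gives running coefficients 3,2,1,2,1,0,-2,-5,-7,-5 for degrees 0…9.
Finally multiplying by (1 + 2z + 2z² + z³), the product of all factors after the first has coefficients 3,8,11,11,9,7,2,-8,-21,-31 for degrees 0…9.
[z⁹] = 1·(-31) + 3·(-8) + 3·7 + 1·11 = -23.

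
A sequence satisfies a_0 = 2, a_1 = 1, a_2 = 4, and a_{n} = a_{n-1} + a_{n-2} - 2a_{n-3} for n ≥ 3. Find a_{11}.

4

The ordinary generating function has denominator 1 - y - y^2 + 2y^3.
Iterating the recurrence: a_0,…,a_{11} = 2, 1, 4, 1, 3, -4, -3, -13, -8, -15, 3, 4.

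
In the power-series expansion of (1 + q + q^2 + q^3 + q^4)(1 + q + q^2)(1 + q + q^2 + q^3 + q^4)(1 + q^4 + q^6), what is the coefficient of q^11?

22

(1 + q + q^2 + q^3 + q^4) has coefficients 1,1,1,1,1 for degrees 0…4.
(1 + q + q^2) has coefficients 1,1,1,0,0,0,0,0,0,0,0,0 for degrees 0…11.
Multiplying by (1 + q + q^2 + q^3 + q^4) gives running coefficients 1,2,3,3,3,2,1,0,0,0,0,0 for degrees 0…11.
Finally multiplying by (1 + q^4 + q^6), the product of all factors after the first has coefficients 1,2,3,3,4,4,5,5,6,5,4,2 for degrees 0…11.
[q^11] = 1·2 + 1·4 + 1·5 + 1·6 + 1·5 = 22.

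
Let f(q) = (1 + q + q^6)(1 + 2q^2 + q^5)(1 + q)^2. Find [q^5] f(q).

3

(1 + q + q^6) has coefficients 1,1,0,0,0,0 for degrees 0…5.
(1 + 2q^2 + q^5) has coefficients 1,0,2,0,0,1 for degrees 0…5.
Finally multiplying by (1 + q)^2, the product of all factors after the first has coefficients 1,2,3,4,2,1 for degrees 0…5.
[q^5] = 1·1 + 1·2 = 3.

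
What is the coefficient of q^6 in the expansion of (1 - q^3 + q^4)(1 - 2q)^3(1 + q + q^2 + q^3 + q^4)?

(1 - q^3 + q^4) has coefficients 1,0,0,-1,1 for degrees 0…4.
(1 - 2q)^3 has coefficients 1,-6,12,-8,0,0,0 for degrees 0…6.
Finally multiplying by (1 + q + q^2 + q^3 + q^4), the product of all factors after the first has coefficients 1,-5,7,-1,-1,-2,4 for degrees 0…6.
[q^6] = 1·4 − 1·(-1) + 1·7 = 12.

12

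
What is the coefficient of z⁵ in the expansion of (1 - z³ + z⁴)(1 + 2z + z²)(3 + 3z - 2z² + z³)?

(1 - z³ + z⁴) has coefficients 1,0,0,-1,1 for degrees 0…4.
(1 + 2z + z²) has coefficients 1,2,1,0,0,0 for degrees 0…5.
Finally multiplying by (3 + 3z - 2z² + z³), the product of all factors after the first has coefficients 3,9,7,0,0,1 for degrees 0…5.
[z⁵] = 1·1 − 1·7 + 1·9 = 3.

3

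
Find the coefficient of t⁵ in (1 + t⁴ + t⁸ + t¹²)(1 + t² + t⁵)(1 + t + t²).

2

(1 + t⁴ + t⁸ + t¹²) has coefficients 1,0,0,0,1,0 for degrees 0…5.
(1 + t² + t⁵) has coefficients 1,0,1,0,0,1 for degrees 0…5.
Finally multiplying by (1 + t + t²), the product of all factors after the first has coefficients 1,1,2,1,1,1 for degrees 0…5.
[t⁵] = 1·1 + 1·1 = 2.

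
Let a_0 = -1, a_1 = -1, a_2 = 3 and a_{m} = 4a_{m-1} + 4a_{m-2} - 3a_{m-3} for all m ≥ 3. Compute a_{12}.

14094287

The ordinary generating function has denominator 1 - 4x - 4x^2 + 3x^3.
Iterating the recurrence: a_0,…,a_{12} = -1, -1, 3, 11, 59, 271, 1287, 6055, 28555, 134579, 634371, 2990135, 14094287.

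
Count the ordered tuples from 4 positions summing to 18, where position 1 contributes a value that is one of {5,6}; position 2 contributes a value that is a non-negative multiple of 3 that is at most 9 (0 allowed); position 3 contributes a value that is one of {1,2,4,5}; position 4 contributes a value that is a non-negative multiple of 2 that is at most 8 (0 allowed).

The generating function for the choices is (y^5 + y^6)·(1 + y^3 + y^6 + y^9)·(y + y^2 + y^4 + y^5)·(1 + y^2 + y^4 + y^6 + y^8); the count is [y^18].
(y^5 + y^6) has coefficients 0,0,0,0,0,1,1 for degrees 0…6.
(1 + y^3 + y^6 + y^9) has coefficients 1,0,0,1,0,0,1,0,0,1,0,0,0,0,0,0,0,0,0 for degrees 0…18.
Multiplying by (y + y^2 + y^4 + y^5) gives running coefficients 0,1,1,0,2,2,0,2,2,0,2,2,0,1,1,0,0,0,0 for degrees 0…18.
Finally multiplying by (1 + y^2 + y^4 + y^6 + y^8), the product of all factors after the first has coefficients 0,1,1,1,3,3,3,5,5,5,7,6,6,7,5,5,5,3,3 for degrees 0…18.
[y^18] = 1·7 + 1·6 = 13.

13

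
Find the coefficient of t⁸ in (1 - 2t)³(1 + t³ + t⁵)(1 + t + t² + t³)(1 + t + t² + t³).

(1 - 2t)³ has coefficients 1,-6,12,-8 for degrees 0…3.
(1 + t³ + t⁵) has coefficients 1,0,0,1,0,1,0,0,0 for degrees 0…8.
Multiplying by (1 + t + t² + t³) gives running coefficients 1,1,1,2,1,2,2,1,1 for degrees 0…8.
Finally multiplying by (1 + t + t² + t³), the product of all factors after the first has coefficients 1,2,3,5,5,6,7,6,6 for degrees 0…8.
[t⁸] = 1·6 − 6·6 + 12·7 − 8·6 = 6.

6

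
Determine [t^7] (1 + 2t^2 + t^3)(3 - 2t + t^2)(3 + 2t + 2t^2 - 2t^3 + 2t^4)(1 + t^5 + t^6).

23

(1 + 2t^2 + t^3) has coefficients 1,0,2,1 for degrees 0…3.
(3 - 2t + t^2) has coefficients 3,-2,1,0,0,0,0,0 for degrees 0…7.
Multiplying by (3 + 2t + 2t^2 - 2t^3 + 2t^4) gives running coefficients 9,0,5,-8,12,-6,2,0 for degrees 0…7.
Finally multiplying by (1 + t^5 + t^6), the product of all factors after the first has coefficients 9,0,5,-8,12,3,11,5 for degrees 0…7.
[t^7] = 1·5 + 2·3 + 1·12 = 23.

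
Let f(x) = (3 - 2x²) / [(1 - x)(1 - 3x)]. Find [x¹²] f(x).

The denominator gives the recurrence a_n = 4a_(n−1) − 3a_(n−2) for n ≥ 3; the numerator fixes a_0 = 3, a_1 = 12, a_2 = 37.
Iterating: 3, 12, 37, 112, 337, 1012, 3037, 9112, 27337, 82012, 246037, 738112, 2214337, so a_12 = 2214337.

2214337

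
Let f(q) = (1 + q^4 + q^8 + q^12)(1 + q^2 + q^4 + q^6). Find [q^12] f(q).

(1 + q^4 + q^8 + q^12) has coefficients 1,0,0,0,1,0,0,0,1,0,0,0,1 for degrees 0…12.
(1 + q^2 + q^4 + q^6) has coefficients 1,0,1,0,1,0,1,0,0,0,0,0,0 for degrees 0…12.
[q^12] = 1·0 + 1·0 + 1·1 + 1·1 = 2.

2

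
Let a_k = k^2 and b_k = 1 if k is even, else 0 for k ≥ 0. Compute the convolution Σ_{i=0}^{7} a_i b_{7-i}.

84

This is [x^7] in the product of the two ordinary generating functions.
Σ = 0·0 + 1·1 + 4·0 + 9·1 + 16·0 + 25·1 + 36·0 + 49·1 = 84.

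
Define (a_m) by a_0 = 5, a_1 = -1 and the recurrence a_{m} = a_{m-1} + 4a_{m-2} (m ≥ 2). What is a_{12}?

The ordinary generating function has denominator 1 - z - 4z^2.
Iterating the recurrence: a_0,…,a_{12} = 5, -1, 19, 15, 91, 151, 515, 1119, 3179, 7655, 20371, 50991, 132475.

132475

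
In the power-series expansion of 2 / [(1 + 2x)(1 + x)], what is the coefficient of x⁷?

-510

Partial fractions give a closed form: a_n = (4)·(-2)^n + (-2)·(-1)^n.
At n = 7: a_7 = -510.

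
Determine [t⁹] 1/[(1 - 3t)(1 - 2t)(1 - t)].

The denominator gives the recurrence a_n = 6a_(n−1) − 11a_(n−2) + 6a_(n−3) for n ≥ 3; the numerator fixes a_0 = 1, a_1 = 6, a_2 = 25.
Iterating: 1, 6, 25, 90, 301, 966, 3025, 9330, 28501, 86526, so a_9 = 86526.

86526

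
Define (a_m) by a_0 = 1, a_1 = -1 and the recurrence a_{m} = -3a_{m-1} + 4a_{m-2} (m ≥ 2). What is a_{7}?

-6553

The ordinary generating function has denominator 1 + 3q - 4q^2.
Iterating the recurrence: a_0,…,a_{7} = 1, -1, 7, -25, 103, -409, 1639, -6553.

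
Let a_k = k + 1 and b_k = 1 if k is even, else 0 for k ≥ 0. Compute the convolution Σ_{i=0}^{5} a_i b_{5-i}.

Write out a_i and b_{5-i} for i = 0,…,5 and sum the products.
Σ = 1·0 + 2·1 + 3·0 + 4·1 + 5·0 + 6·1 = 12.

12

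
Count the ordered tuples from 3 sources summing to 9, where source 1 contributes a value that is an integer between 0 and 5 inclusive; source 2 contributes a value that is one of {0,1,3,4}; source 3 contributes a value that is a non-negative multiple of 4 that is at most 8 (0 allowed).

The generating function for the choices is (1 + x + x^2 + x^3 + x^4 + x^5)·(1 + x + x^3 + x^4)·(1 + x^4 + x^8); the count is [x^9].
(1 + x + x^2 + x^3 + x^4 + x^5) has coefficients 1,1,1,1,1,1 for degrees 0…5.
(1 + x + x^3 + x^4) has coefficients 1,1,0,1,1,0,0,0,0,0 for degrees 0…9.
Finally multiplying by (1 + x^4 + x^8), the product of all factors after the first has coefficients 1,1,0,1,2,1,0,1,2,1 for degrees 0…9.
[x^9] = 1·1 + 1·2 + 1·1 + 1·0 + 1·1 + 1·2 = 7.

7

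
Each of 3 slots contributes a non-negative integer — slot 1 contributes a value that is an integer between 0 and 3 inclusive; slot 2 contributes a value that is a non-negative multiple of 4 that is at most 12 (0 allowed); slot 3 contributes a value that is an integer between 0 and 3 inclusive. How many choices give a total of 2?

3

The generating function for the choices is (1 + q + q² + q³)·(1 + q⁴ + q⁸ + q¹²)·(1 + q + q² + q³); the count is [q²].
(1 + q + q² + q³) has coefficients 1,1,1 for degrees 0…2.
(1 + q⁴ + q⁸ + q¹²) has coefficients 1,0,0 for degrees 0…2.
Finally multiplying by (1 + q + q² + q³), the product of all factors after the first has coefficients 1,1,1 for degrees 0…2.
[q²] = 1·1 + 1·1 + 1·1 = 3.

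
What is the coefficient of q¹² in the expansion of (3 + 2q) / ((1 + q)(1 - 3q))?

The denominator gives the recurrence a_n = 2a_(n−1) + 3a_(n−2) for n ≥ 3; the numerator fixes a_0 = 3, a_1 = 8, a_2 = 25.
Iterating: 3, 8, 25, 74, 223, 668, 2005, 6014, 18043, 54128, 162385, 487154, 1461463, so a_12 = 1461463.

1461463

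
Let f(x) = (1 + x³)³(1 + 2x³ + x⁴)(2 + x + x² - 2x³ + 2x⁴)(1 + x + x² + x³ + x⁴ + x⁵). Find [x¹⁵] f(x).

(1 + x³)³ has coefficients 1,0,0,3,0,0,3,0,0,1 for degrees 0…9.
(1 + 2x³ + x⁴) has coefficients 1,0,0,2,1,0,0,0,0,0,0,0,0,0,0,0 for degrees 0…15.
Multiplying by (2 + x + x² - 2x³ + 2x⁴) gives running coefficients 2,1,1,2,6,3,-3,2,2,0,0,0,0,0,0,0 for degrees 0…15.
Finally multiplying by (1 + x + x² + x³ + x⁴ + x⁵), the product of all factors after the first has coefficients 2,3,4,6,12,15,10,11,12,10,4,1,4,2,0,0 for degrees 0…15.
[x¹⁵] = 1·0 + 3·4 + 3·10 + 1·10 = 52.

52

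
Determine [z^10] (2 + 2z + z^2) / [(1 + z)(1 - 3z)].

123019

The denominator gives the recurrence a_n = 2a_(n−1) + 3a_(n−2) for n ≥ 3; the numerator fixes a_0 = 2, a_1 = 6, a_2 = 19.
Iterating: 2, 6, 19, 56, 169, 506, 1519, 4556, 13669, 41006, 123019, so a_10 = 123019.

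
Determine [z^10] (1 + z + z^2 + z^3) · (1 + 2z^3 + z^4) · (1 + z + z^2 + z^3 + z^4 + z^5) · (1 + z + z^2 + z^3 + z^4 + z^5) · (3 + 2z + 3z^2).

(1 + z + z^2 + z^3) has coefficients 1,1,1,1 for degrees 0…3.
(1 + 2z^3 + z^4) has coefficients 1,0,0,2,1,0,0,0,0,0,0 for degrees 0…10.
Multiplying by (1 + z + z^2 + z^3 + z^4 + z^5) gives running coefficients 1,1,1,3,4,4,3,3,3,1,0 for degrees 0…10.
Multiplying by (1 + z + z^2 + z^3 + z^4 + z^5) gives running coefficients 1,2,3,6,10,14,16,18,20,18,14 for degrees 0…10.
Finally multiplying by (3 + 2z + 3z^2), the product of all factors after the first has coefficients 3,8,16,30,51,80,106,128,144,148,138 for degrees 0…10.
[z^10] = 1·138 + 1·148 + 1·144 + 1·128 = 558.

558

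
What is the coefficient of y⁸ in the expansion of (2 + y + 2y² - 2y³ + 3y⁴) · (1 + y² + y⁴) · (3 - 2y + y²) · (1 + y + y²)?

25

(2 + y + 2y² - 2y³ + 3y⁴) has coefficients 2,1,2,-2,3 for degrees 0…4.
(1 + y² + y⁴) has coefficients 1,0,1,0,1,0,0,0,0 for degrees 0…8.
Multiplying by (3 - 2y + y²) gives running coefficients 3,-2,4,-2,4,-2,1,0,0 for degrees 0…8.
Finally multiplying by (1 + y + y²), the product of all factors after the first has coefficients 3,1,5,0,6,0,3,-1,1 for degrees 0…8.
[y⁸] = 2·1 + 1·(-1) + 2·3 − 2·0 + 3·6 = 25.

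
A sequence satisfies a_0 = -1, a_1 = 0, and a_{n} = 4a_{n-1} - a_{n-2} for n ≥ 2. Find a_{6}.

209

The ordinary generating function has denominator 1 - 4y + y^2.
Iterating the recurrence: a_0,…,a_{6} = -1, 0, 1, 4, 15, 56, 209.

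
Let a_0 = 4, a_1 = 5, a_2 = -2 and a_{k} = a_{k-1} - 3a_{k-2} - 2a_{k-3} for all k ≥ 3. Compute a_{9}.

-1225

The ordinary generating function has denominator 1 - t + 3t^2 + 2t^3.
Iterating the recurrence: a_0,…,a_{9} = 4, 5, -2, -25, -29, 50, 187, 95, -566, -1225.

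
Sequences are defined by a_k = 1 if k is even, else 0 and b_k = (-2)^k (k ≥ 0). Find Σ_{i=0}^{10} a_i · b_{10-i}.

This is [x^10] in the product of the two ordinary generating functions.
Σ = 1·1024 + 0·(-512) + 1·256 + 0·(-128) + 1·64 + 0·(-32) + 1·16 + 0·(-8) + 1·4 + 0·(-2) + 1·1 = 1365.

1365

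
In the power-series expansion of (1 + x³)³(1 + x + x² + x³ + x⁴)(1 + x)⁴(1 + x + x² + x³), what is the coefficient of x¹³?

(1 + x³)³ has coefficients 1,0,0,3,0,0,3,0,0,1 for degrees 0…9.
(1 + x + x² + x³ + x⁴) has coefficients 1,1,1,1,1,0,0,0,0,0,0,0,0,0 for degrees 0…13.
Multiplying by (1 + x)⁴ gives running coefficients 1,5,11,15,16,15,11,5,1,0,0,0,0,0 for degrees 0…13.
Finally multiplying by (1 + x + x² + x³), the product of all factors after the first has coefficients 1,6,17,32,47,57,57,47,32,17,6,1,0,0 for degrees 0…13.
[x¹³] = 1·0 + 3·6 + 3·47 + 1·47 = 206.

206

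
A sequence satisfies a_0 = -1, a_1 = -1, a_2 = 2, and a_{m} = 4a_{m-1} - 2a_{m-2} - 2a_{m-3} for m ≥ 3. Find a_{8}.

5184

The ordinary generating function has denominator 1 - 4t + 2t^2 + 2t^3.
Iterating the recurrence: a_0,…,a_{8} = -1, -1, 2, 12, 46, 156, 508, 1628, 5184.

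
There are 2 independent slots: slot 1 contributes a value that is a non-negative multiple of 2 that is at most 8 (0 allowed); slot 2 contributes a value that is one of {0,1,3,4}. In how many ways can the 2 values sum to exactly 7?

The generating function for the choices is (1 + y² + y⁴ + y⁶ + y⁸)·(1 + y + y³ + y⁴); the count is [y⁷].
(1 + y² + y⁴ + y⁶ + y⁸) has coefficients 1,0,1,0,1,0,1,0 for degrees 0…7.
(1 + y + y³ + y⁴) has coefficients 1,1,0,1,1,0,0,0 for degrees 0…7.
[y⁷] = 1·0 + 1·0 + 1·1 + 1·1 = 2.

2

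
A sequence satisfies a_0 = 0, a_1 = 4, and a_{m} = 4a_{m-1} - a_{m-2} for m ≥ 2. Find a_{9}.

The ordinary generating function has denominator 1 - 4t + t^2.
Iterating the recurrence: a_0,…,a_{9} = 0, 4, 16, 60, 224, 836, 3120, 11644, 43456, 162180.

162180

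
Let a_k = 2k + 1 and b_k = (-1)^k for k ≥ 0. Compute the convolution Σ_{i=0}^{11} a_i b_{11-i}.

Write out a_i and b_{11-i} for i = 0,…,11 and sum the products.
Σ = 1·(-1) + 3·1 + 5·(-1) + 7·1 + 9·(-1) + 11·1 + 13·(-1) + 15·1 + 17·(-1) + 19·1 + 21·(-1) + 23·1 = 12.

12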